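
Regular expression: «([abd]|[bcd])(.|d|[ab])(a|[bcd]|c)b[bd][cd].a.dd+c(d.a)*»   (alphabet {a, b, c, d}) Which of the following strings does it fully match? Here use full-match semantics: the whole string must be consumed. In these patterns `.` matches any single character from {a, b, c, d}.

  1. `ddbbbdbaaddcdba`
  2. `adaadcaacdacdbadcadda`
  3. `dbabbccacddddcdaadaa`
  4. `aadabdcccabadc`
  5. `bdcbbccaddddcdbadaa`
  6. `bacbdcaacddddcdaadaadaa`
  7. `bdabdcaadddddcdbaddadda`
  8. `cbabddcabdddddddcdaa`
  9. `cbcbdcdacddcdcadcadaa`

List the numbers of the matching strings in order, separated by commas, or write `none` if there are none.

1 → match
2 → no match
3 → match
4 → no match
5 → match
6 → match
7 → match
8 → match
9 → match

1, 3, 5, 6, 7, 8, 9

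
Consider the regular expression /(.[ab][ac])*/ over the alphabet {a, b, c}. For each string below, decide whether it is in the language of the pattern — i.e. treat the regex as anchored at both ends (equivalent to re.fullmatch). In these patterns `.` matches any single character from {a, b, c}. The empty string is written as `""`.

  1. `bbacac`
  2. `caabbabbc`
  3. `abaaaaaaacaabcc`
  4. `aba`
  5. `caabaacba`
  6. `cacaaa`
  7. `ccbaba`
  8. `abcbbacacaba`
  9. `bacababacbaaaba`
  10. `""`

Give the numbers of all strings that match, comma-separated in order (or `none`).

1 → match
2 → match
3 → no match
4 → match
5 → match
6 → match
7 → no match
8 → match
9 → match
10 → match

1, 2, 4, 5, 6, 8, 9, 10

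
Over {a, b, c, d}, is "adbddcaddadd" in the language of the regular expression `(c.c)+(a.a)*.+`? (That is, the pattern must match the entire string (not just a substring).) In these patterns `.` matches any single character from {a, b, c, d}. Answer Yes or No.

No

Every match must start with "c", but "adbddcaddadd" does not.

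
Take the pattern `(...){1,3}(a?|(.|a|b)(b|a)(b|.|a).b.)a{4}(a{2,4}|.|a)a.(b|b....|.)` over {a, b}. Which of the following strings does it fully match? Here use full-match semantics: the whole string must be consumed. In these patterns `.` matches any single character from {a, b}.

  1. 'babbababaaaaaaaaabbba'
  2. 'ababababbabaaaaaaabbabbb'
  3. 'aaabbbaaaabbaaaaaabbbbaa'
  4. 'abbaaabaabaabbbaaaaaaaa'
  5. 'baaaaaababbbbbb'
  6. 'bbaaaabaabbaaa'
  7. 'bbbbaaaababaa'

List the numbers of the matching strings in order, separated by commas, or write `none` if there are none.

1 → no match
2 → match
3 → match
4 → match
5 → match
6 → no match
7 → no match

2, 3, 4, 5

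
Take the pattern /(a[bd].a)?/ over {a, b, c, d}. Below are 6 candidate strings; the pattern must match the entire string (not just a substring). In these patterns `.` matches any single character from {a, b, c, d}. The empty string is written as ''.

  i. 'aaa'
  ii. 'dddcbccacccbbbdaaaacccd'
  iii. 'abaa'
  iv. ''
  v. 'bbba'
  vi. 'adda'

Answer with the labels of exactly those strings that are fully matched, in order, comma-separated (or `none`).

iii, iv, vi

i → no match
ii → no match
iii → match
iv → match
v → no match
vi → match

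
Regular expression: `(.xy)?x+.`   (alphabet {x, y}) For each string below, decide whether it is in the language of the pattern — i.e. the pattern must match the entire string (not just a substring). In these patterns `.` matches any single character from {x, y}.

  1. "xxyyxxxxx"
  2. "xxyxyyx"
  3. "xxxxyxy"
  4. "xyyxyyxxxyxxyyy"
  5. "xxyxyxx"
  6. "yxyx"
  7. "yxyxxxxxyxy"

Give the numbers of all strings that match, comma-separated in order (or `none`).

none

1. "xxyyxxxxx" → no match
2. "xxyxyyx" → no match
3. "xxxxyxy" → no match
4 → no match
5. "xxyxyxx" → no match
6. "yxyx" → no match
7. "yxyxxxxxyxy" → no match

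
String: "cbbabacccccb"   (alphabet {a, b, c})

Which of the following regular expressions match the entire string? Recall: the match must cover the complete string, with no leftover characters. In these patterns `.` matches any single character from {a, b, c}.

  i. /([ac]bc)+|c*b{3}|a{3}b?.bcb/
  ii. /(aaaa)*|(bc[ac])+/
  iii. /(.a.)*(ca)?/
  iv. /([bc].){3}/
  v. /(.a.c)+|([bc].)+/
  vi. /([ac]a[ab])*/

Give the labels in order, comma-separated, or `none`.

v

i → no match
ii → no match
iii → no match
iv → no match
v → match
vi → no match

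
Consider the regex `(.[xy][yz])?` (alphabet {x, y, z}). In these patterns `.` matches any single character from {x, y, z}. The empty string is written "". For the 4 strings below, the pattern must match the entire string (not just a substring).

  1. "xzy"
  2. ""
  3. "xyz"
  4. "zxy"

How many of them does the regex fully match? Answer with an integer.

1 → no match
2 → match
3 → match
4 → match
Total matched: 3

3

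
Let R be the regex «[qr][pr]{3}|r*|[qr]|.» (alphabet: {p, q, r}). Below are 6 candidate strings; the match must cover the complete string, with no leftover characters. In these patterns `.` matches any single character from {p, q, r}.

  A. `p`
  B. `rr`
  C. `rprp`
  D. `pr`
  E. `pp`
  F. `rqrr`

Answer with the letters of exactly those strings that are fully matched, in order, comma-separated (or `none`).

A, B, C

A → match
B → match
C → match
D → no match
E → no match
F → no match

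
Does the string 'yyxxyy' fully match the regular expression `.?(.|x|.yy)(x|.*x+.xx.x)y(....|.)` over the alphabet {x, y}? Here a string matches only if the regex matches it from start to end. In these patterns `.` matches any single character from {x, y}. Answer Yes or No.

No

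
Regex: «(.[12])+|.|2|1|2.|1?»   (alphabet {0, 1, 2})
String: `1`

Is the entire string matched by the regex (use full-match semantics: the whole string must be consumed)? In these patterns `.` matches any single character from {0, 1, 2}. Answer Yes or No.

Yes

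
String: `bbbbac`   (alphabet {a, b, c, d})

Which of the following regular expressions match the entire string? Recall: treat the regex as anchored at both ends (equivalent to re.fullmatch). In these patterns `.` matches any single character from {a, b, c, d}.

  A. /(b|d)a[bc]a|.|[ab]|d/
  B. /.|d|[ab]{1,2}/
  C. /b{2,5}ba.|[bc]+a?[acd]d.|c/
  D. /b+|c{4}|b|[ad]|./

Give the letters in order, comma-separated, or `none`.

C

A → no match
B → no match
C → match
D → no match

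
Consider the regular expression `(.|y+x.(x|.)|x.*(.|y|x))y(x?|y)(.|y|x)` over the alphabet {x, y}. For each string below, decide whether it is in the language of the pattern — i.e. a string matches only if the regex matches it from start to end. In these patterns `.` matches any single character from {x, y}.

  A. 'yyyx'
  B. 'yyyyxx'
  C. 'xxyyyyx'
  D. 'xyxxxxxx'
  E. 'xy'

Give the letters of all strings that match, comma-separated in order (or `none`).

A, C

A → match
B → no match
C → match
D → no match
E → no match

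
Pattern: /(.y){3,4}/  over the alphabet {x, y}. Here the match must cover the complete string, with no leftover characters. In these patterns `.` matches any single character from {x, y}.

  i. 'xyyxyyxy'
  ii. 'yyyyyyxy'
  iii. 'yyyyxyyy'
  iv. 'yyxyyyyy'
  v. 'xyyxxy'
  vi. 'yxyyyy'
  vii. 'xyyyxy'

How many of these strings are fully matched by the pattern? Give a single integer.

i. 'xyyxyyxy' → no match
ii. 'yyyyyyxy' → match
iii. 'yyyyxyyy' → match
iv. 'yyxyyyyy' → match
v. 'xyyxxy' → no match
vi. 'yxyyyy' → no match
vii. 'xyyyxy' → match
Total matched: 4

4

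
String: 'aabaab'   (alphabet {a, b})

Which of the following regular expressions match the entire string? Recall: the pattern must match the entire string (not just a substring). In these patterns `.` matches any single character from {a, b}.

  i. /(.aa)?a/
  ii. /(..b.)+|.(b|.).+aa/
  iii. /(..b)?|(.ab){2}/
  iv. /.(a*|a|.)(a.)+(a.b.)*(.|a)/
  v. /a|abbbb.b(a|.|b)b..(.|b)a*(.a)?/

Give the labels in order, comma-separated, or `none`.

iii, iv

i → no match — must end with 'a'
ii → no match
iii → match
iv → match
v → no match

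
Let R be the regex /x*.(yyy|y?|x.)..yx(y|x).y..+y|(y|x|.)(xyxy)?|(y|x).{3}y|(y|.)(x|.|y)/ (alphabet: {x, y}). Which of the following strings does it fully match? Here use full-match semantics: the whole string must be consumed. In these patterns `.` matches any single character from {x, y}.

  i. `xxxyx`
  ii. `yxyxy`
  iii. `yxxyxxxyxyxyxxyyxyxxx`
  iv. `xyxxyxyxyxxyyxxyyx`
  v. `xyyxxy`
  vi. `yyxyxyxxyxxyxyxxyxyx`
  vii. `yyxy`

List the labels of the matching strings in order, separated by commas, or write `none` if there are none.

ii

i. `xxxyx` → no match
ii. `yxyxy` → match
iii → no match
iv → no match
v. `xyyxxy` → no match
vi → no match
vii. `yyxy` → no match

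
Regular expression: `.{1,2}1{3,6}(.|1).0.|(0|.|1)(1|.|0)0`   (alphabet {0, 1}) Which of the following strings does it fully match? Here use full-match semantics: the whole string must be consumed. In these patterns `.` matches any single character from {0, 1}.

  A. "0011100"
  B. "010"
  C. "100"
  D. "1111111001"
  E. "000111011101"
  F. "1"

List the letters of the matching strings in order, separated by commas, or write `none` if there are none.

A → no match
B → match
C → match
D → match
E → no match
F → no match

B, C, D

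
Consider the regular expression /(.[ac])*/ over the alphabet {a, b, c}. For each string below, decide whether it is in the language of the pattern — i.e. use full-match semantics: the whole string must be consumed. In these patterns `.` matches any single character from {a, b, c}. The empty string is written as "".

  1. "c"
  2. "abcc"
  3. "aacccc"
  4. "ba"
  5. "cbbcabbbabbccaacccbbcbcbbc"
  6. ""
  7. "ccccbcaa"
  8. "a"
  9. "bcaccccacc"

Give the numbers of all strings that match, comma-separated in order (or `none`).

1 → no match
2 → no match
3 → match
4 → match
5 → no match
6 → match
7 → match
8 → no match
9 → match

3, 4, 6, 7, 9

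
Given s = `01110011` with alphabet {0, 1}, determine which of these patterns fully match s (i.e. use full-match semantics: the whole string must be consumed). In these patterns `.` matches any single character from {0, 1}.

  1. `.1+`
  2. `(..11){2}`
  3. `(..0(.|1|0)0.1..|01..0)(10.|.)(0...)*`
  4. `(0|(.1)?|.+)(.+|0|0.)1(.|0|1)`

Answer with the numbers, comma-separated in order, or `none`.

2, 4

1 → no match
2 → match
3 → no match
4 → match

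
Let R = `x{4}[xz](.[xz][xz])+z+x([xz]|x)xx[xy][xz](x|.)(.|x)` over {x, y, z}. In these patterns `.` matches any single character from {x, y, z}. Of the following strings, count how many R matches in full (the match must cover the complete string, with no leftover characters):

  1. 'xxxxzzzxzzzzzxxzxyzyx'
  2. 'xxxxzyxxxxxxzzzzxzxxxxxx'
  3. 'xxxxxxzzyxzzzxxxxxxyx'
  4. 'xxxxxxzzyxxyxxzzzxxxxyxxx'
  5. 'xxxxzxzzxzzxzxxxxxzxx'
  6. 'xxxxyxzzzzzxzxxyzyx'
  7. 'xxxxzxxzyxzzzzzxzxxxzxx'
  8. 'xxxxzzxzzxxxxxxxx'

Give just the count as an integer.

1 → no match
2 → match
3 → match
4 → match
5 → no match
6 → no match
7 → match
8 → match
Total matched: 5

5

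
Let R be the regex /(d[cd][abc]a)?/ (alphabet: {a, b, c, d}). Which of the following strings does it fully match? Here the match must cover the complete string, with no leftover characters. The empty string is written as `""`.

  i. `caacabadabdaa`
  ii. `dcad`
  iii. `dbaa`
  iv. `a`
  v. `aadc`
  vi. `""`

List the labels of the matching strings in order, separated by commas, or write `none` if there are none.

vi

i → no match
ii → no match
iii → no match
iv → no match
v → no match
vi → match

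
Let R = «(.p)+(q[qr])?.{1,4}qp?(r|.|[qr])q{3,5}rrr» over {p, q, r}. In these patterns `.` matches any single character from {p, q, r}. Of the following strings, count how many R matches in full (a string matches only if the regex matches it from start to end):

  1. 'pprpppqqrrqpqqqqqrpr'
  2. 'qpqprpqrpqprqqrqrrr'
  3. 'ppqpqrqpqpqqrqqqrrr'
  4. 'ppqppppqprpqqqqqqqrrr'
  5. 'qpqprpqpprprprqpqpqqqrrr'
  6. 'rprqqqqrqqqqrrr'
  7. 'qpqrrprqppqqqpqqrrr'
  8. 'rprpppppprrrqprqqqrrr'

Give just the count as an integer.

1 → no match — must end with 'qrrr'
2 → no match
3 → no match
4 → no match
5 → no match
6 → match
7 → no match
8 → match
Total matched: 2

2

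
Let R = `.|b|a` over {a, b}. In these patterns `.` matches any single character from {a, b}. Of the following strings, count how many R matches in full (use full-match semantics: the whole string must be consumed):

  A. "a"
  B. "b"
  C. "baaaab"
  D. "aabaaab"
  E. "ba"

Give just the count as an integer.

2

A → match
B → match
C → no match
D → no match
E → no match
Total matched: 2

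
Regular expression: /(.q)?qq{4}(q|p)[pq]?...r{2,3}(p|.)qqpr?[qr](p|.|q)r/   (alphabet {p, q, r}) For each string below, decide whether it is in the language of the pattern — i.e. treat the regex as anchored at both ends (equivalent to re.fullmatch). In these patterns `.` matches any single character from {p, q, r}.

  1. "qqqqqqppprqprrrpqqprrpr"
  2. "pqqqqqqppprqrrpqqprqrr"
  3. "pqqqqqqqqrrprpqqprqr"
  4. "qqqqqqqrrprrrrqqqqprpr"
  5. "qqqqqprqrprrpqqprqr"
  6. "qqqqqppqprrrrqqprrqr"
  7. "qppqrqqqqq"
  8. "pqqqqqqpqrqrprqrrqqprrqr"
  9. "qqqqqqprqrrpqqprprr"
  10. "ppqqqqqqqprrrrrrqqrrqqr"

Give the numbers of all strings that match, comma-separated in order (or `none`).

2, 6

1 → no match
2 → match
3 → no match
4 → no match
5 → no match
6 → match
7 → no match — must end with "r"
8 → no match
9 → no match
10 → no match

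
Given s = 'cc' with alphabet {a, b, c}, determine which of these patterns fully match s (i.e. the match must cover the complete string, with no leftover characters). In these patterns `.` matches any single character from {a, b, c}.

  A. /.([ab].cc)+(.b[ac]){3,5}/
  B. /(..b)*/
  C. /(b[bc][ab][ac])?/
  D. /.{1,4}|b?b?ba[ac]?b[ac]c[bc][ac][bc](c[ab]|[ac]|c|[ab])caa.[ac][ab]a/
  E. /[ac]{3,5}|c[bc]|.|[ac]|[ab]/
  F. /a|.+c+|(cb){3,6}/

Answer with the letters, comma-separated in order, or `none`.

D, E, F

A → no match
B → no match
C → no match
D → match
E → match
F → match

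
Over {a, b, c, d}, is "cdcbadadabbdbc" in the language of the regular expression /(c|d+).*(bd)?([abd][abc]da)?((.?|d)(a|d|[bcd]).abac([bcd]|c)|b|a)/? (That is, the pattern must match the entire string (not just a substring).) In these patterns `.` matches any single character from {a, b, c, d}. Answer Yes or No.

No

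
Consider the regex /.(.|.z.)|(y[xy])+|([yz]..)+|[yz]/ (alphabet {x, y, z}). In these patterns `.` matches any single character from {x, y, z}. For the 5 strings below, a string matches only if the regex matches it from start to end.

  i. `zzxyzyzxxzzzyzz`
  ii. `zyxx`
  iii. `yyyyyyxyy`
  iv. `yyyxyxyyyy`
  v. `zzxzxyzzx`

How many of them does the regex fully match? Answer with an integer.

3

i → match
ii → no match
iii → no match
iv → match
v → match
Total matched: 3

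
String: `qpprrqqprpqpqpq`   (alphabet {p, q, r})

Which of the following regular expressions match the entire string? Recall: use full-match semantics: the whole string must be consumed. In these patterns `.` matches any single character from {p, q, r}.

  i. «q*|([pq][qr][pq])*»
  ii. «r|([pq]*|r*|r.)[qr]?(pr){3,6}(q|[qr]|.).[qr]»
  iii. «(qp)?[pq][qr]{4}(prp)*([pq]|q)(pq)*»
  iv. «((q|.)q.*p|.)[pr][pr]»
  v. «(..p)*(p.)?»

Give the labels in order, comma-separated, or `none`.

iii

i → no match
ii → no match
iii → match
iv → no match
v → no match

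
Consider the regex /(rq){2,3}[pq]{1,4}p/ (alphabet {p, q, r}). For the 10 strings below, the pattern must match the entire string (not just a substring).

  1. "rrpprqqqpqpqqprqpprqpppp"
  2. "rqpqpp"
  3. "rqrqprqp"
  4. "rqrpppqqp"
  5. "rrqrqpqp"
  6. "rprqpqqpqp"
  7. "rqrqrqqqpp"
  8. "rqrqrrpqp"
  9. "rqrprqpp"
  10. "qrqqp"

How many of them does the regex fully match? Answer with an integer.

1 → no match — must start with "rq"
2 → no match
3 → no match
4 → no match
5 → no match — must start with "rq"
6 → no match — must start with "rq"
7 → match
8 → no match
9 → no match
10 → no match — must start with "rq"
Total matched: 1

1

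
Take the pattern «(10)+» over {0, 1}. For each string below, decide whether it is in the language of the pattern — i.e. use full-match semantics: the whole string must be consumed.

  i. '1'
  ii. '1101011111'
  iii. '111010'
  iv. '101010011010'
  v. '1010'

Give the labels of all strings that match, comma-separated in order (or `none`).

i. '1' → no match — must start with '10'
ii. '1101011111' → no match — must start with '10'
iii. '111010' → no match — must start with '10'
iv. '101010011010' → no match
v. '1010' → match

v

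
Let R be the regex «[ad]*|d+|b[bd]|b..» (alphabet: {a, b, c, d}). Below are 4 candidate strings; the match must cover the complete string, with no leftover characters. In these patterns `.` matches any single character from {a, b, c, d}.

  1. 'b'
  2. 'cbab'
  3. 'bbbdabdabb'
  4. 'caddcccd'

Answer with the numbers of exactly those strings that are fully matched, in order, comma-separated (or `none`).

none

1 → no match
2 → no match
3 → no match
4 → no match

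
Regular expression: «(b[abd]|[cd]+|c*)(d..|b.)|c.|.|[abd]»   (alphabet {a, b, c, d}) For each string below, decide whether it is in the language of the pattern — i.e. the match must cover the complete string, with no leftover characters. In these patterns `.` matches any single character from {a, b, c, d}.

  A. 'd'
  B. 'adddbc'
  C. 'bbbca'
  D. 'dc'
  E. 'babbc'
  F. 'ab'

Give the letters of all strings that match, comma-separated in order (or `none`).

A

A → match
B → no match
C → no match
D → no match
E → no match
F → no match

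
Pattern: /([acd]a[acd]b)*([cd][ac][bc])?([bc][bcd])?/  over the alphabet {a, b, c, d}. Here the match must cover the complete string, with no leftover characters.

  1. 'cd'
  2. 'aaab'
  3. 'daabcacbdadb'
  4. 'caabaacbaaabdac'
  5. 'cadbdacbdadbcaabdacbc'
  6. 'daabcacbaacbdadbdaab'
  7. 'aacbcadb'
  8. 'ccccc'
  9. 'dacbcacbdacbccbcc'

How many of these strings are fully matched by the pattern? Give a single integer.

9

1 → match
2 → match
3 → match
4 → match
5 → match
6 → match
7 → match
8 → match
9 → match
Total matched: 9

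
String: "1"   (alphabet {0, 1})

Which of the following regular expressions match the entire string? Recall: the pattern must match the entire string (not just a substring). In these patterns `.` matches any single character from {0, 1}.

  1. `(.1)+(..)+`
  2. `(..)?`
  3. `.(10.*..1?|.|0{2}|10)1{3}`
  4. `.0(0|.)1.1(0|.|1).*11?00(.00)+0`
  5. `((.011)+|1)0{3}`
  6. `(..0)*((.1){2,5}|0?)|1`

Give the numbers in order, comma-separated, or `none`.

1 → no match
2 → no match
3 → no match
4 → no match — must end with "000"
5 → no match — must end with "0"
6 → match

6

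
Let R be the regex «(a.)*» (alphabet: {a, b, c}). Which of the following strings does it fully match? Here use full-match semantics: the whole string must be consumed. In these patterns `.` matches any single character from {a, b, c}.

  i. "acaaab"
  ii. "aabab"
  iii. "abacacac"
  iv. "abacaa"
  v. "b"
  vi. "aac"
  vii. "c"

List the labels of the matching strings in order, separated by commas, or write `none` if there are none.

i, iii, iv

i → match
ii → no match
iii → match
iv → match
v → no match
vi → no match
vii → no match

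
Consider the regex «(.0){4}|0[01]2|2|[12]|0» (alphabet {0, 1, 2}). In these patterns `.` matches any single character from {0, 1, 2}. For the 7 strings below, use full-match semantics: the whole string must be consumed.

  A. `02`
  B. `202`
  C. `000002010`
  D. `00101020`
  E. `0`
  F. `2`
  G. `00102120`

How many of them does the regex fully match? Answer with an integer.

A → no match
B → no match
C → no match
D → match
E → match
F → match
G → no match
Total matched: 3

3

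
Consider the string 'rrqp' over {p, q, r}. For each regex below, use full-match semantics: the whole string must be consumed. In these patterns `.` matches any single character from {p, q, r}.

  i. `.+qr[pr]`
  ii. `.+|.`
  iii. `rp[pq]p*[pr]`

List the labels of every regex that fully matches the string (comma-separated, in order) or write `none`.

ii

i → no match
ii → match
iii → no match — must start with 'rp'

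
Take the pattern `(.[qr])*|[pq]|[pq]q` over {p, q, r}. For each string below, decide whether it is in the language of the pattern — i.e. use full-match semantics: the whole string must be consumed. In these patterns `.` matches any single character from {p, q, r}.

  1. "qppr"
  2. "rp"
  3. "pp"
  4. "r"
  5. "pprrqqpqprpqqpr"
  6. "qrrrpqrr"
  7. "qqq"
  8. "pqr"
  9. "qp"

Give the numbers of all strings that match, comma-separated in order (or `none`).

6

1 → no match
2 → no match
3 → no match
4 → no match
5 → no match
6 → match
7 → no match
8 → no match
9 → no match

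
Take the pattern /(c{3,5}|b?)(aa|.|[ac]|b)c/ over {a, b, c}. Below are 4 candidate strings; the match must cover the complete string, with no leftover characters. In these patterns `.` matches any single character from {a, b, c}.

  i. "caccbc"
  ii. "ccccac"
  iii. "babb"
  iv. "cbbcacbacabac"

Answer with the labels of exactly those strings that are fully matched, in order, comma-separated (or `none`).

ii

i → no match
ii → match
iii → no match — must end with "c"
iv → no match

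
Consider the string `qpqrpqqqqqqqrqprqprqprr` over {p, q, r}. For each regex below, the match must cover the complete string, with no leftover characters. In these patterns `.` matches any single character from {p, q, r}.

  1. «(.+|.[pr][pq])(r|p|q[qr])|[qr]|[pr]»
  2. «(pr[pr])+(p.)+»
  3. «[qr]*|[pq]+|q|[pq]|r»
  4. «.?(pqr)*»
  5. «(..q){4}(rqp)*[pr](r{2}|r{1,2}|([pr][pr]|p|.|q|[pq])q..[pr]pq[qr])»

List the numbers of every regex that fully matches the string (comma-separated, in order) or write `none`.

1 → match
2 → no match — must start with `pr`
3 → no match
4 → no match
5 → match

1, 5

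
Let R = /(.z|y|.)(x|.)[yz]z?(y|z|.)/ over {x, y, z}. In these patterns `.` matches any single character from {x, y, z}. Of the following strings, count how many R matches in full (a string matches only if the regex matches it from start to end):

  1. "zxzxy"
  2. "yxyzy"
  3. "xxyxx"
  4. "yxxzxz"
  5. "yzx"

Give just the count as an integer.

1

1 → no match
2 → match
3 → no match
4 → no match
5 → no match
Total matched: 1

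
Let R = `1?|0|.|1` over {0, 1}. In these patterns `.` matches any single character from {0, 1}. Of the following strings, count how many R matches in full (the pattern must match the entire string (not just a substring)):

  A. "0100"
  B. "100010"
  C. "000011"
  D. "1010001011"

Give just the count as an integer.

0

A → no match
B → no match
C → no match
D → no match
Total matched: 0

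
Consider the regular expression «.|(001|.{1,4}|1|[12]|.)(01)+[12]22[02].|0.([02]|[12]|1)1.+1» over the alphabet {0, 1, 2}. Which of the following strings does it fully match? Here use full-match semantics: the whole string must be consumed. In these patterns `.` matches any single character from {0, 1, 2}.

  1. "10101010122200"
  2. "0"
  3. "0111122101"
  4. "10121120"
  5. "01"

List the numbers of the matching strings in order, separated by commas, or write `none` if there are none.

1, 2, 3

1 → match
2. "0" → match
3. "0111122101" → match
4. "10121120" → no match
5. "01" → no match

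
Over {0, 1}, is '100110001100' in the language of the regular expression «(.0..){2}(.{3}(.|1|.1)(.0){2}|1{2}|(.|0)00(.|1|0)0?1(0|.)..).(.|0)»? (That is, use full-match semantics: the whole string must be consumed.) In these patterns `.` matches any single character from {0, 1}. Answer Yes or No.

Yes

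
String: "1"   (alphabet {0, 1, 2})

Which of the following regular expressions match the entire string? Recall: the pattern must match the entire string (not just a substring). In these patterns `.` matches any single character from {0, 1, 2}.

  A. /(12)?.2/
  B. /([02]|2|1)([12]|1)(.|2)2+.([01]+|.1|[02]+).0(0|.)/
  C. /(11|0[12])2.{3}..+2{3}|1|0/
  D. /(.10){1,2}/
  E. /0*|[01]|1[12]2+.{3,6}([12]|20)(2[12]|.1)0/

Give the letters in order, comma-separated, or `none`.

C, E

A → no match — must end with "2"
B → no match
C → match
D → no match — must end with "10"
E → match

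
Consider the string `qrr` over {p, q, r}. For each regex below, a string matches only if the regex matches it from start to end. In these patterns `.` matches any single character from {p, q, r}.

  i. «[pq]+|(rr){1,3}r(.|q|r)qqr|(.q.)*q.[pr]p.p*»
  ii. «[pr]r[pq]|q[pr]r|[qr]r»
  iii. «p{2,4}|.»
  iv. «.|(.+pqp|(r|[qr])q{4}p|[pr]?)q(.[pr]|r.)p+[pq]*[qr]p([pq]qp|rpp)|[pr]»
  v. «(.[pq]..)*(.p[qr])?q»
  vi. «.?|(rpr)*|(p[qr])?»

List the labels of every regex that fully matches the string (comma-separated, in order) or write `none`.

i → no match
ii → match
iii → no match
iv → no match
v → no match — must end with `q`
vi → no match

ii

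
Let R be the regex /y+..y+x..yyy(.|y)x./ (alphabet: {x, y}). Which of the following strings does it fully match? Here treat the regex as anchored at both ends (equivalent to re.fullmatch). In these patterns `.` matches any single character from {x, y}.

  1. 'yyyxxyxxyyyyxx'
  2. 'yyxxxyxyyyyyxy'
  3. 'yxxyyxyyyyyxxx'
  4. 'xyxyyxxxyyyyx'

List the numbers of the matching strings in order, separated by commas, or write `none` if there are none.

1 → no match
2 → no match
3 → match
4 → no match — must start with 'y'

3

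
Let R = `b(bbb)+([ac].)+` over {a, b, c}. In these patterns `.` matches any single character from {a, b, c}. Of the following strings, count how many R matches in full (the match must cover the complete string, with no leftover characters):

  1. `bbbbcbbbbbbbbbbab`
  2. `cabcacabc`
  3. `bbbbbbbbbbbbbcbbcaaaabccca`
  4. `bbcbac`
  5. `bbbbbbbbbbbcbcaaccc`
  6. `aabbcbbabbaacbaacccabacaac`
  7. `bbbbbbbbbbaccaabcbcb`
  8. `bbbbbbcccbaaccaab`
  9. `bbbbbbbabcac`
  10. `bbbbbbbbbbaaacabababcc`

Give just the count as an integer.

1 → no match
2 → no match — must start with `bbbb`
3 → no match
4 → no match — must start with `bbbb`
5 → no match
6 → no match — must start with `bbbb`
7 → match
8 → no match
9 → no match
10 → match
Total matched: 2

2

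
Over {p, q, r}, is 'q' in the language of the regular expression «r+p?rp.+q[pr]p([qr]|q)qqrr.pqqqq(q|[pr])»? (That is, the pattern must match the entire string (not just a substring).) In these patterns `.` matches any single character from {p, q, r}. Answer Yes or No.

No

Every match must start with 'r', but 'q' does not.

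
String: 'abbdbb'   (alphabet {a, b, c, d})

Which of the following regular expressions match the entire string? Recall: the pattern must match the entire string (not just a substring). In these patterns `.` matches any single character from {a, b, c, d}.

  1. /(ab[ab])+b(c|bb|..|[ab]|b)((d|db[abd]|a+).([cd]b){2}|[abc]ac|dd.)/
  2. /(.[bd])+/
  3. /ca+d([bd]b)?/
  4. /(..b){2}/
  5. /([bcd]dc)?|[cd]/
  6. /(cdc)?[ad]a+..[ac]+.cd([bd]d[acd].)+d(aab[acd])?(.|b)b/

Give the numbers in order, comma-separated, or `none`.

2, 4

1 → no match
2 → match
3 → no match — must start with 'ca'
4 → match
5 → no match
6 → no match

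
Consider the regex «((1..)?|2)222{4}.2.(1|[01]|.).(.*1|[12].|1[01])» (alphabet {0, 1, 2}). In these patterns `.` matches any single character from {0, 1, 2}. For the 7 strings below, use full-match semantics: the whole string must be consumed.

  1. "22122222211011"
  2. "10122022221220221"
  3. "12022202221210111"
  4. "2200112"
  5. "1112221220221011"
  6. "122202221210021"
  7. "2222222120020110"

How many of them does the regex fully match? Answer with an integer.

1 → no match
2 → no match
3 → no match
4 → no match
5 → no match
6 → no match
7 → no match
Total matched: 0

0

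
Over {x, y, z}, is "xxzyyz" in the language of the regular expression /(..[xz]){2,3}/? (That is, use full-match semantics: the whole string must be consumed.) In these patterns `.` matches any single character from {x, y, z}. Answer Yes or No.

Yes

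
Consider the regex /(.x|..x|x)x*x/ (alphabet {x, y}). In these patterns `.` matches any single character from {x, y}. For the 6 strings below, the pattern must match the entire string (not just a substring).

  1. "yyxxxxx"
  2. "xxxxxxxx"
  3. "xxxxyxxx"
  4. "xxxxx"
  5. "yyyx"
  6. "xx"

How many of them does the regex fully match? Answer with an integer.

4

1 → match
2 → match
3 → no match
4 → match
5 → no match
6 → match
Total matched: 4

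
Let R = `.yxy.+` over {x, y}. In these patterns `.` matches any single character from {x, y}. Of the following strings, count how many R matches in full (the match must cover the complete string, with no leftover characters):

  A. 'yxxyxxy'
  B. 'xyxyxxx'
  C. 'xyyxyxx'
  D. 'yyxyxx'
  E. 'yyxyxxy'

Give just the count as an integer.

3

A. 'yxxyxxy' → no match
B. 'xyxyxxx' → match
C. 'xyyxyxx' → no match
D. 'yyxyxx' → match
E. 'yyxyxxy' → match
Total matched: 3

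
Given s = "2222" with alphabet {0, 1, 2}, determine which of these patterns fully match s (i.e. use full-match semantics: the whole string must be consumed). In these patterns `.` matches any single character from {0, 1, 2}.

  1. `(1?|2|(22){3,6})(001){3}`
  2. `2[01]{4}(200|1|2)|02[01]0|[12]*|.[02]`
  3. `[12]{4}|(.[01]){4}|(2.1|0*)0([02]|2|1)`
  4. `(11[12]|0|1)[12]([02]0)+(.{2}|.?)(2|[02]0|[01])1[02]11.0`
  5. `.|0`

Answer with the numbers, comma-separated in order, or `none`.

2, 3

1 → no match — must end with "001"
2 → match
3 → match
4 → no match — must end with "0"
5 → no match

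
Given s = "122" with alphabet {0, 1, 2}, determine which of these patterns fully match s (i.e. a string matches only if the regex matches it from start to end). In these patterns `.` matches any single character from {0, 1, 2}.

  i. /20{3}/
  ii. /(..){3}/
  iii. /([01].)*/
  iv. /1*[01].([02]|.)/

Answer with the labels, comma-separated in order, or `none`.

i → no match — must start with "20"
ii → no match
iii → no match
iv → match

iv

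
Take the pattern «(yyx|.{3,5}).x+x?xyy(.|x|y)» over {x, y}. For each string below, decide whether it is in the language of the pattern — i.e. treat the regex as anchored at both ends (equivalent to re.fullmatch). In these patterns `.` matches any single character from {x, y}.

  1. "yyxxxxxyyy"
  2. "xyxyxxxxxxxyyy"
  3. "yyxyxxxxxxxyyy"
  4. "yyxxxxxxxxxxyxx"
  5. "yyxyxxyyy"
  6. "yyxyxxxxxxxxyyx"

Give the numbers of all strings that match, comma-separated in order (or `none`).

1 → match
2 → match
3 → match
4 → no match
5 → match
6 → match

1, 2, 3, 5, 6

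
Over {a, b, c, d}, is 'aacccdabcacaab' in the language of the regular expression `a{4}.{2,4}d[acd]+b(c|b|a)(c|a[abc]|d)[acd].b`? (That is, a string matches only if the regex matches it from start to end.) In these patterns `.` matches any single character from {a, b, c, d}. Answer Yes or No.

No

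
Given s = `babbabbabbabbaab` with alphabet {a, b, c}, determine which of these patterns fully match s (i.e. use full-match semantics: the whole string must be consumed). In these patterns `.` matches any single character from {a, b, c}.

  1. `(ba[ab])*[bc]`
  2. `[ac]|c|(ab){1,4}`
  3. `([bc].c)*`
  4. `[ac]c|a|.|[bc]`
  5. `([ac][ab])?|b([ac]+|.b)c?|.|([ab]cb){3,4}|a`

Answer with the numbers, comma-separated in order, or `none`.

1

1 → match
2 → no match
3 → no match
4 → no match
5 → no match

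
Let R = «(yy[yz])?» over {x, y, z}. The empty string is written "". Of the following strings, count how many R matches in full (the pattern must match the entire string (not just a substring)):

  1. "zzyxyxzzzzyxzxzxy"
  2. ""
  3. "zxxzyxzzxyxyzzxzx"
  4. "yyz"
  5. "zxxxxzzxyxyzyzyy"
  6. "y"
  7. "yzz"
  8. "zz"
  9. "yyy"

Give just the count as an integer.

3

1 → no match
2 → match
3 → no match
4 → match
5 → no match
6 → no match
7 → no match
8 → no match
9 → match
Total matched: 3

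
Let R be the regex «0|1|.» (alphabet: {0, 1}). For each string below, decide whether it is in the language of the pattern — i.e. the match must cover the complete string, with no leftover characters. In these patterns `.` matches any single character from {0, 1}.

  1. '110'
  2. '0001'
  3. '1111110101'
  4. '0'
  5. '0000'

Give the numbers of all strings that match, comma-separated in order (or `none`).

4

1 → no match
2 → no match
3 → no match
4 → match
5 → no match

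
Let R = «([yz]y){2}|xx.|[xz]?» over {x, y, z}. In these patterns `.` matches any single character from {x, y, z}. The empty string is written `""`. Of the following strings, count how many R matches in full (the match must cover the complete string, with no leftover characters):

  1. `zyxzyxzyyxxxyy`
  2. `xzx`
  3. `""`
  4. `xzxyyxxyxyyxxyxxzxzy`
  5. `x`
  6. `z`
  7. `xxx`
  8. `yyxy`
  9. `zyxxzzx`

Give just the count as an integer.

4

1 → no match
2 → no match
3 → match
4 → no match
5 → match
6 → match
7 → match
8 → no match
9 → no match
Total matched: 4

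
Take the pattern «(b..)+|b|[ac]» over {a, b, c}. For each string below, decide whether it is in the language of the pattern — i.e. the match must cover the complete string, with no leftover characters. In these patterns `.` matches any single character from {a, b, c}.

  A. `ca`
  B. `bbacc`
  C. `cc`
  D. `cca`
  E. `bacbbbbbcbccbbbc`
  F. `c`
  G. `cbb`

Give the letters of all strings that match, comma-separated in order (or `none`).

A → no match
B → no match
C → no match
D → no match
E → no match
F → match
G → no match

F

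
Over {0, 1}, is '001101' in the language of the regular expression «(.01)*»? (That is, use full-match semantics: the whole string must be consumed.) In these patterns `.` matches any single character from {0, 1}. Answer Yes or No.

Yes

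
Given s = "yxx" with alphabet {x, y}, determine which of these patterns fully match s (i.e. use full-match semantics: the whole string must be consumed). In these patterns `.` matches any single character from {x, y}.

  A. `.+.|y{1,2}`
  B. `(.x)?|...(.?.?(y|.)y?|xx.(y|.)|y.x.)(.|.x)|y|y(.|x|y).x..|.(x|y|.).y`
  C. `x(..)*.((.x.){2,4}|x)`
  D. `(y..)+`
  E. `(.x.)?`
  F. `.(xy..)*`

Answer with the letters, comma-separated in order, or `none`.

A, D, E

A → match
B → no match
C → no match — must start with "x"
D → match
E → match
F → no match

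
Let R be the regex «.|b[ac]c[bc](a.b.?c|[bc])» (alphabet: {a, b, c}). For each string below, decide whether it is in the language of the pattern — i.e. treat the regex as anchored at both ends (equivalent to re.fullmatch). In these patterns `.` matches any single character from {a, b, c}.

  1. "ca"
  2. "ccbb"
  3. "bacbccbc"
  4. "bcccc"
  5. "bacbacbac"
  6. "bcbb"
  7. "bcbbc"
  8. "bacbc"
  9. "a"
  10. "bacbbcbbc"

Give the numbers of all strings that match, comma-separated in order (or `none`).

1 → no match
2 → no match
3 → no match
4 → match
5 → match
6 → no match
7 → no match
8 → match
9 → match
10 → no match

4, 5, 8, 9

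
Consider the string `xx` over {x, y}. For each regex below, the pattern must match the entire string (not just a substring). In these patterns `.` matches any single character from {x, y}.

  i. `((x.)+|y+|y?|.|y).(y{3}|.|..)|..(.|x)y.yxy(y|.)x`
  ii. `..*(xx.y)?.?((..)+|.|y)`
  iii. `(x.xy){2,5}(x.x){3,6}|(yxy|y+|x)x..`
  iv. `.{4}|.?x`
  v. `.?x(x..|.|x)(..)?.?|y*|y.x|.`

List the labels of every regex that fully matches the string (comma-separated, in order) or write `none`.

i → match
ii → match
iii → no match
iv → match
v → match

i, ii, iv, v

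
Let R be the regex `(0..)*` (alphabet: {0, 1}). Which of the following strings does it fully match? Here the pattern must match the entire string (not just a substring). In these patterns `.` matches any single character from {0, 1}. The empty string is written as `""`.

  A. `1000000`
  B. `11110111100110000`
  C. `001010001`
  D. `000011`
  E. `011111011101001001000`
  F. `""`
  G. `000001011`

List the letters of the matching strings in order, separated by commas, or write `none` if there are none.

C, D, F, G

A → no match
B → no match
C → match
D → match
E → no match
F → match
G → match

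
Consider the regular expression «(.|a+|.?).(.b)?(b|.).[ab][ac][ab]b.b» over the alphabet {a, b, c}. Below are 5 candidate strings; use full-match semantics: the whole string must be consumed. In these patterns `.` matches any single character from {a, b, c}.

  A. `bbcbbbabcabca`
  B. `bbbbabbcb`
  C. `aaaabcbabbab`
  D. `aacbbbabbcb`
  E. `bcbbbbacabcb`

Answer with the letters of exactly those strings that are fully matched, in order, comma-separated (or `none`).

A → no match — must end with `b`
B. `bbbbabbcb` → match
C. `aaaabcbabbab` → match
D. `aacbbbabbcb` → match
E. `bcbbbbacabcb` → match

B, C, D, E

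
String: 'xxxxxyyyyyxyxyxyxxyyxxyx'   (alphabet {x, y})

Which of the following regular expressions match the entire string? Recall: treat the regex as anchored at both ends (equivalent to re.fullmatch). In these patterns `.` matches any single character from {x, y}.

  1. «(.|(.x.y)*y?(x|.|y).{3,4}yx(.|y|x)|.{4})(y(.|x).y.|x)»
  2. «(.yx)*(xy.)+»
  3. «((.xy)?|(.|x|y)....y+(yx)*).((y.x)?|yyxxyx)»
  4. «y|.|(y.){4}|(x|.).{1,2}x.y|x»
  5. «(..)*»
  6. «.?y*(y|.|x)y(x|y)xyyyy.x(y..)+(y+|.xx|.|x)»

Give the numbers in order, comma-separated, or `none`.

3, 5

1 → no match
2 → no match
3 → match
4 → no match
5 → match
6 → no match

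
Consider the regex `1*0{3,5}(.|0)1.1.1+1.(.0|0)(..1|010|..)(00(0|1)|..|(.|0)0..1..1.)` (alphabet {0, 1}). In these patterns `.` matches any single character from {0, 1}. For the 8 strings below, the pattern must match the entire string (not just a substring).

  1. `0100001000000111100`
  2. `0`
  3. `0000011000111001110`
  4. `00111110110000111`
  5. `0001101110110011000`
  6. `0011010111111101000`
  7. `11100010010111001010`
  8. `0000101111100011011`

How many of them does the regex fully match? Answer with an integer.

0

1 → no match
2 → no match
3 → no match
4 → no match
5 → no match
6 → no match
7 → no match
8 → no match
Total matched: 0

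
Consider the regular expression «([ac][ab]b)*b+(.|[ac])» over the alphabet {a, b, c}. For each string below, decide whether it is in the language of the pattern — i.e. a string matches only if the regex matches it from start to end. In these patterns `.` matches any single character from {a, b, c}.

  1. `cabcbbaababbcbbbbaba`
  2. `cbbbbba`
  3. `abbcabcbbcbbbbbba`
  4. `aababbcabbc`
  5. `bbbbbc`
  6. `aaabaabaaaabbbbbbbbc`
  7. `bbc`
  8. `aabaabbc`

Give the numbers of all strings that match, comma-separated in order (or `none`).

2, 3, 4, 5, 7, 8

1 → no match
2 → match
3 → match
4 → match
5 → match
6 → no match
7 → match
8 → match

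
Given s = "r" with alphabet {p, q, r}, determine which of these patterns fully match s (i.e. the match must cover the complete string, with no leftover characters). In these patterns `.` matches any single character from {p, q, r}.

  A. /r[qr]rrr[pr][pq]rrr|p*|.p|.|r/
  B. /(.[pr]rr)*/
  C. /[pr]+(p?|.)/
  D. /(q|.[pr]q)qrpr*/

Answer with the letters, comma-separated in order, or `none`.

A, C

A → match
B → no match
C → match
D → no match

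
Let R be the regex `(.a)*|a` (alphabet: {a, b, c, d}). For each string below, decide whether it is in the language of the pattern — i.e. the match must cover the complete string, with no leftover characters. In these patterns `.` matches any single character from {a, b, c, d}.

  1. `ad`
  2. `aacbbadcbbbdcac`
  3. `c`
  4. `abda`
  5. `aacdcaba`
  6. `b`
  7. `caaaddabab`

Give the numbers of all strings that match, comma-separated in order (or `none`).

none

1 → no match
2 → no match
3 → no match
4 → no match
5 → no match
6 → no match
7 → no match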